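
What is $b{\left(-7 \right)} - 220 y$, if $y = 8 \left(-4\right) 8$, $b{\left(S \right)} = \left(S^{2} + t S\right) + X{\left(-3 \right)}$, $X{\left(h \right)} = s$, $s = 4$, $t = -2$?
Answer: $56387$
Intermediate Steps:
$X{\left(h \right)} = 4$
$b{\left(S \right)} = 4 + S^{2} - 2 S$ ($b{\left(S \right)} = \left(S^{2} - 2 S\right) + 4 = 4 + S^{2} - 2 S$)
$y = -256$ ($y = \left(-32\right) 8 = -256$)
$b{\left(-7 \right)} - 220 y = \left(4 + \left(-7\right)^{2} - -14\right) - -56320 = \left(4 + 49 + 14\right) + 56320 = 67 + 56320 = 56387$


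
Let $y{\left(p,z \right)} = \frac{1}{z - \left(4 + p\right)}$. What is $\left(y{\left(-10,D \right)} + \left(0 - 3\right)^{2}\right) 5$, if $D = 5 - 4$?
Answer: $\frac{320}{7} \approx 45.714$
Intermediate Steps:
$D = 1$
$y{\left(p,z \right)} = \frac{1}{-4 + z - p}$
$\left(y{\left(-10,D \right)} + \left(0 - 3\right)^{2}\right) 5 = \left(\frac{1}{-4 + 1 - -10} + \left(0 - 3\right)^{2}\right) 5 = \left(\frac{1}{-4 + 1 + 10} + \left(-3\right)^{2}\right) 5 = \left(\frac{1}{7} + 9\right) 5 = \frac{64}{7} \cdot 5 = \frac{320}{7}$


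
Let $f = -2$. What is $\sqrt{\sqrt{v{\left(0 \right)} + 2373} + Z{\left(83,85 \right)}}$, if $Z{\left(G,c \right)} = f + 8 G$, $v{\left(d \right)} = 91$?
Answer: $\sqrt{662 + 4 \sqrt{154}} \approx 26.677$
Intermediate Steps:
$Z{\left(G,c \right)} = -2 + 8 G$
$\sqrt{\sqrt{v{\left(0 \right)} + 2373} + Z{\left(83,85 \right)}} = \sqrt{\sqrt{91 + 2373} + \left(-2 + 8 \cdot 83\right)} = \sqrt{\sqrt{2464} + \left(-2 + 664\right)} = \sqrt{4 \sqrt{154} + 662} = \sqrt{662 + 4 \sqrt{154}}$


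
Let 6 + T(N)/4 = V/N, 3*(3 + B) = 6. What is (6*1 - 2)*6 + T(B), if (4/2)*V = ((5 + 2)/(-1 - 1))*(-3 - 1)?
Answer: -28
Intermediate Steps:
V = 7 (V = (((5 + 2)/(-1 - 1))*(-3 - 1))/2 = ((7/(-2))*(-4))/2 = ((7*(-½))*(-4))/2 = (-7/2*(-4))/2 = (½)*14 = 7)
B = -1 (B = -3 + (⅓)*6 = -3 + 2 = -1)
T(N) = -24 + 28/N (T(N) = -24 + 4*(7/N) = -24 + 28/N)
(6*1 - 2)*6 + T(B) = (6*1 - 2)*6 + (-24 + 28/(-1)) = (6 - 2)*6 + (-24 + 28*(-1)) = 4*6 + (-24 - 28) = 24 - 52 = -28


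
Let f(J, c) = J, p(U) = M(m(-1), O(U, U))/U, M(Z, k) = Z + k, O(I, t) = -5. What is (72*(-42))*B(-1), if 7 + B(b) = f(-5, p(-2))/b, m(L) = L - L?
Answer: 6048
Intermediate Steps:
m(L) = 0
p(U) = -5/U (p(U) = (0 - 5)/U = -5/U)
B(b) = -7 - 5/b
(72*(-42))*B(-1) = (72*(-42))*(-7 - 5/(-1)) = -3024*(-7 - 5*(-1)) = -3024*(-7 + 5) = -3024*(-2) = 6048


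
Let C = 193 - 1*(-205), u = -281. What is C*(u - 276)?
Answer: -221686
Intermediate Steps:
C = 398 (C = 193 + 205 = 398)
C*(u - 276) = 398*(-281 - 276) = 398*(-557) = -221686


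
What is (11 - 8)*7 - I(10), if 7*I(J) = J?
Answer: 137/7 ≈ 19.571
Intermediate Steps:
I(J) = J/7
(11 - 8)*7 - I(10) = (11 - 8)*7 - 10/7 = 3*7 - 1*10/7 = 21 - 10/7 = 137/7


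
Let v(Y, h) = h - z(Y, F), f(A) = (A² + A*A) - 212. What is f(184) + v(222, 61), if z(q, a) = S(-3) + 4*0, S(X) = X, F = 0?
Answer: 67564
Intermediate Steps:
f(A) = -212 + 2*A² (f(A) = (A² + A²) - 212 = 2*A² - 212 = -212 + 2*A²)
z(q, a) = -3 (z(q, a) = -3 + 4*0 = -3 + 0 = -3)
v(Y, h) = 3 + h (v(Y, h) = h - 1*(-3) = h + 3 = 3 + h)
f(184) + v(222, 61) = (-212 + 2*184²) + (3 + 61) = (-212 + 2*33856) + 64 = (-212 + 67712) + 64 = 67500 + 64 = 67564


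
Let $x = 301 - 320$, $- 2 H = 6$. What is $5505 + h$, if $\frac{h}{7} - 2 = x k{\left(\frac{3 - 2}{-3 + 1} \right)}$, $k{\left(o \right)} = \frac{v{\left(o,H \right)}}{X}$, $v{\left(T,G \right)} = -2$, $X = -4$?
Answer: $\frac{10905}{2} \approx 5452.5$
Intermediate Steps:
$H = -3$ ($H = \left(- \frac{1}{2}\right) 6 = -3$)
$x = -19$ ($x = 301 - 320 = -19$)
$k{\left(o \right)} = \frac{1}{2}$ ($k{\left(o \right)} = - \frac{2}{-4} = \left(-2\right) \left(- \frac{1}{4}\right) = \frac{1}{2}$)
$h = - \frac{105}{2}$ ($h = 14 + 7 \left(\left(-19\right) \frac{1}{2}\right) = 14 + 7 \left(- \frac{19}{2}\right) = 14 - \frac{133}{2} = - \frac{105}{2} \approx -52.5$)
$5505 + h = 5505 - \frac{105}{2} = \frac{10905}{2}$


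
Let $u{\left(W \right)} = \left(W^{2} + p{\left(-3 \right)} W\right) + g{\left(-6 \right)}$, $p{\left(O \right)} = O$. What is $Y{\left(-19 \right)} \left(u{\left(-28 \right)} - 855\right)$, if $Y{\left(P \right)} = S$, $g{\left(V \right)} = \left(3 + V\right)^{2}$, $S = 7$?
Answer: $154$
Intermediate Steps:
$Y{\left(P \right)} = 7$
$u{\left(W \right)} = 9 + W^{2} - 3 W$ ($u{\left(W \right)} = \left(W^{2} - 3 W\right) + \left(3 - 6\right)^{2} = \left(W^{2} - 3 W\right) + \left(-3\right)^{2} = \left(W^{2} - 3 W\right) + 9 = 9 + W^{2} - 3 W$)
$Y{\left(-19 \right)} \left(u{\left(-28 \right)} - 855\right) = 7 \left(\left(9 + \left(-28\right)^{2} - -84\right) - 855\right) = 7 \left(\left(9 + 784 + 84\right) - 855\right) = 7 \left(877 - 855\right) = 7 \cdot 22 = 154$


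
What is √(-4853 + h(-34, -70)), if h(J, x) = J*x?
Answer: I*√2473 ≈ 49.729*I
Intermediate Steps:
√(-4853 + h(-34, -70)) = √(-4853 - 34*(-70)) = √(-4853 + 2380) = √(-2473) = I*√2473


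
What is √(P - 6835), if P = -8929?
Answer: 2*I*√3941 ≈ 125.55*I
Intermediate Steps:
√(P - 6835) = √(-8929 - 6835) = √(-15764) = 2*I*√3941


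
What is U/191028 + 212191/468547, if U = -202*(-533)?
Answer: 45490501825/44752798158 ≈ 1.0165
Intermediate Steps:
U = 107666
U/191028 + 212191/468547 = 107666/191028 + 212191/468547 = 107666*(1/191028) + 212191*(1/468547) = 53833/95514 + 212191/468547 = 45490501825/44752798158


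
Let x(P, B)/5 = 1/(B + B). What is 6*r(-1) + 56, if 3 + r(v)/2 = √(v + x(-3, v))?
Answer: 20 + 6*I*√14 ≈ 20.0 + 22.45*I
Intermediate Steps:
x(P, B) = 5/(2*B) (x(P, B) = 5/(B + B) = 5/((2*B)) = 5*(1/(2*B)) = 5/(2*B))
r(v) = -6 + 2*√(v + 5/(2*v))
6*r(-1) + 56 = 6*(-6 + √(4*(-1) + 10/(-1))) + 56 = 6*(-6 + √(-4 + 10*(-1))) + 56 = 6*(-6 + √(-4 - 10)) + 56 = 6*(-6 + √(-14)) + 56 = 6*(-6 + I*√14) + 56 = (-36 + 6*I*√14) + 56 = 20 + 6*I*√14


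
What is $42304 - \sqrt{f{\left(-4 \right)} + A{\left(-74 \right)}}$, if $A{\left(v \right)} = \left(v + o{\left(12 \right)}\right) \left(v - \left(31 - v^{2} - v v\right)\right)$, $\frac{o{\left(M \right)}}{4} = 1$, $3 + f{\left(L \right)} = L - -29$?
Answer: $42304 - 2 i \sqrt{189817} \approx 42304.0 - 871.36 i$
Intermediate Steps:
$f{\left(L \right)} = 26 + L$ ($f{\left(L \right)} = -3 + \left(L - -29\right) = -3 + \left(L + 29\right) = -3 + \left(29 + L\right) = 26 + L$)
$o{\left(M \right)} = 4$ ($o{\left(M \right)} = 4 \cdot 1 = 4$)
$A{\left(v \right)} = \left(4 + v\right) \left(-31 + v + 2 v^{2}\right)$ ($A{\left(v \right)} = \left(v + 4\right) \left(v - \left(31 - v^{2} - v v\right)\right) = \left(4 + v\right) \left(v + \left(\left(v^{2} + v^{2}\right) - 31\right)\right) = \left(4 + v\right) \left(v + \left(2 v^{2} - 31\right)\right) = \left(4 + v\right) \left(v + \left(-31 + 2 v^{2}\right)\right) = \left(4 + v\right) \left(-31 + v + 2 v^{2}\right)$)
$42304 - \sqrt{f{\left(-4 \right)} + A{\left(-74 \right)}} = 42304 - \sqrt{\left(26 - 4\right) + \left(-124 - -1998 + 2 \left(-74\right)^{3} + 9 \left(-74\right)^{2}\right)} = 42304 - \sqrt{22 + \left(-124 + 1998 + 2 \left(-405224\right) + 9 \cdot 5476\right)} = 42304 - \sqrt{22 + \left(-124 + 1998 - 810448 + 49284\right)} = 42304 - \sqrt{22 - 759290} = 42304 - \sqrt{-759268} = 42304 - 2 i \sqrt{189817}$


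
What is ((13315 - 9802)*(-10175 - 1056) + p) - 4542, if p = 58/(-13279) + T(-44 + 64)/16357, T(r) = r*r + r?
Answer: -8570686199355661/217204603 ≈ -3.9459e+7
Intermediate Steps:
T(r) = r + r² (T(r) = r² + r = r + r²)
p = 4628474/217204603 (p = 58/(-13279) + ((-44 + 64)*(1 + (-44 + 64)))/16357 = 58*(-1/13279) + (20*(1 + 20))*(1/16357) = -58/13279 + (20*21)*(1/16357) = -58/13279 + 420*(1/16357) = -58/13279 + 420/16357 = 4628474/217204603 ≈ 0.021309)
((13315 - 9802)*(-10175 - 1056) + p) - 4542 = ((13315 - 9802)*(-10175 - 1056) + 4628474/217204603) - 4542 = (3513*(-11231) + 4628474/217204603) - 4542 = (-39454503 + 4628474/217204603) - 4542 = -8569699656048835/217204603 - 4542 = -8570686199355661/217204603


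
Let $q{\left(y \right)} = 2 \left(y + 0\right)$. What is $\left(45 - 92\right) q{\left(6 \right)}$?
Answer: $-564$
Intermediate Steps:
$q{\left(y \right)} = 2 y$
$\left(45 - 92\right) q{\left(6 \right)} = \left(45 - 92\right) 2 \cdot 6 = \left(-47\right) 12 = -564$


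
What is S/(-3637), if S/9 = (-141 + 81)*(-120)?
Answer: -64800/3637 ≈ -17.817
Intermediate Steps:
S = 64800 (S = 9*((-141 + 81)*(-120)) = 9*(-60*(-120)) = 9*7200 = 64800)
S/(-3637) = 64800/(-3637) = 64800*(-1/3637) = -64800/3637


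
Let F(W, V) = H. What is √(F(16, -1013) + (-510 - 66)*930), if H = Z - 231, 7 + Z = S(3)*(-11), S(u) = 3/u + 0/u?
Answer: I*√535929 ≈ 732.07*I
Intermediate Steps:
S(u) = 3/u (S(u) = 3/u + 0 = 3/u)
Z = -18 (Z = -7 + (3/3)*(-11) = -7 + (3*(⅓))*(-11) = -7 + 1*(-11) = -7 - 11 = -18)
H = -249 (H = -18 - 231 = -249)
F(W, V) = -249
√(F(16, -1013) + (-510 - 66)*930) = √(-249 + (-510 - 66)*930) = √(-249 - 576*930) = √(-249 - 535680) = √(-535929) = I*√535929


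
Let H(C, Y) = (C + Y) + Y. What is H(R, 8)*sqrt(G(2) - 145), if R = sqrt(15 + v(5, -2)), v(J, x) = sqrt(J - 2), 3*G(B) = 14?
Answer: I*sqrt(1263)*(16 + sqrt(15 + sqrt(3)))/3 ≈ 238.0*I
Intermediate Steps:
G(B) = 14/3 (G(B) = (1/3)*14 = 14/3)
v(J, x) = sqrt(-2 + J)
R = sqrt(15 + sqrt(3)) (R = sqrt(15 + sqrt(-2 + 5)) = sqrt(15 + sqrt(3)) ≈ 4.0905)
H(C, Y) = C + 2*Y
H(R, 8)*sqrt(G(2) - 145) = (sqrt(15 + sqrt(3)) + 2*8)*sqrt(14/3 - 145) = (sqrt(15 + sqrt(3)) + 16)*sqrt(-421/3) = (16 + sqrt(15 + sqrt(3)))*(I*sqrt(1263)/3) = I*sqrt(1263)*(16 + sqrt(15 + sqrt(3)))/3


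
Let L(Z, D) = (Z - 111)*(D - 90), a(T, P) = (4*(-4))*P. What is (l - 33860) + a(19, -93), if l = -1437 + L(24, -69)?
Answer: -19976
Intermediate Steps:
a(T, P) = -16*P
L(Z, D) = (-111 + Z)*(-90 + D)
l = 12396 (l = -1437 + (9990 - 111*(-69) - 90*24 - 69*24) = -1437 + (9990 + 7659 - 2160 - 1656) = -1437 + 13833 = 12396)
(l - 33860) + a(19, -93) = (12396 - 33860) - 16*(-93) = -21464 + 1488 = -19976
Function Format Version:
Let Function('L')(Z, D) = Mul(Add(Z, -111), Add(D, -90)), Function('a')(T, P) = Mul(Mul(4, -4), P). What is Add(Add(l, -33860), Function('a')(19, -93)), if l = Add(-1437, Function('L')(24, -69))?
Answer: -19976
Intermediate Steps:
Function('a')(T, P) = Mul(-16, P)
Function('L')(Z, D) = Mul(Add(-111, Z), Add(-90, D))
l = 12396 (l = Add(-1437, Add(9990, Mul(-111, -69), Mul(-90, 24), Mul(-69, 24))) = Add(-1437, Add(9990, 7659, -2160, -1656)) = Add(-1437, 13833) = 12396)
Add(Add(l, -33860), Function('a')(19, -93)) = Add(Add(12396, -33860), Mul(-16, -93)) = Add(-21464, 1488) = -19976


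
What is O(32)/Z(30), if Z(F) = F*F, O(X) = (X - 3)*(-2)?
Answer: -29/450 ≈ -0.064444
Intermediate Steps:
O(X) = 6 - 2*X (O(X) = (-3 + X)*(-2) = 6 - 2*X)
Z(F) = F²
O(32)/Z(30) = (6 - 2*32)/(30²) = (6 - 64)/900 = -58*1/900 = -29/450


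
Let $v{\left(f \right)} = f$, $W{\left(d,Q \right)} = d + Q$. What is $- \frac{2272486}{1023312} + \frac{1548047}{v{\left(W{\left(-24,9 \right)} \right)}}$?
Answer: $- \frac{264028193159}{2558280} \approx -1.0321 \cdot 10^{5}$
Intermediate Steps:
$W{\left(d,Q \right)} = Q + d$
$- \frac{2272486}{1023312} + \frac{1548047}{v{\left(W{\left(-24,9 \right)} \right)}} = - \frac{2272486}{1023312} + \frac{1548047}{9 - 24} = \left(-2272486\right) \frac{1}{1023312} + \frac{1548047}{-15} = - \frac{1136243}{511656} + 1548047 \left(- \frac{1}{15}\right) = - \frac{1136243}{511656} - \frac{1548047}{15} = - \frac{264028193159}{2558280}$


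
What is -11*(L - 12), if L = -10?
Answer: 242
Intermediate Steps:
-11*(L - 12) = -11*(-10 - 12) = -11*(-22) = 242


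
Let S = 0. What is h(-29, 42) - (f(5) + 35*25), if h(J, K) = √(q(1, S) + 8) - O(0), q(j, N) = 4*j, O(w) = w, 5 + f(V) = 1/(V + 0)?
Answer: -4351/5 + 2*√3 ≈ -866.74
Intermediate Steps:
f(V) = -5 + 1/V (f(V) = -5 + 1/(V + 0) = -5 + 1/V)
h(J, K) = 2*√3 (h(J, K) = √(4*1 + 8) - 1*0 = √(4 + 8) + 0 = √12 + 0 = 2*√3 + 0 = 2*√3)
h(-29, 42) - (f(5) + 35*25) = 2*√3 - ((-5 + 1/5) + 35*25) = 2*√3 - ((-5 + ⅕) + 875) = 2*√3 - (-24/5 + 875) = 2*√3 - 1*4351/5 = 2*√3 - 4351/5 = -4351/5 + 2*√3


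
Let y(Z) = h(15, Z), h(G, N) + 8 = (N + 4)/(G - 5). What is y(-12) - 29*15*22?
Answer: -47894/5 ≈ -9578.8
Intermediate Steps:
h(G, N) = -8 + (4 + N)/(-5 + G) (h(G, N) = -8 + (N + 4)/(G - 5) = -8 + (4 + N)/(-5 + G))
y(Z) = -38/5 + Z/10 (y(Z) = (44 + Z - 8*15)/(-5 + 15) = (44 + Z - 120)/10 = (-76 + Z)/10 = -38/5 + Z/10)
y(-12) - 29*15*22 = (-38/5 + (⅒)*(-12)) - 29*15*22 = (-38/5 - 6/5) - 435*22 = -44/5 - 9570 = -47894/5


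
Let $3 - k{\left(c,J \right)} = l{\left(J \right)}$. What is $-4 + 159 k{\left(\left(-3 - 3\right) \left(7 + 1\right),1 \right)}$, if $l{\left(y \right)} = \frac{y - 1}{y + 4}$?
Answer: $473$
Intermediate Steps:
$l{\left(y \right)} = \frac{-1 + y}{4 + y}$
$k{\left(c,J \right)} = 3 - \frac{-1 + J}{4 + J}$
$-4 + 159 k{\left(\left(-3 - 3\right) \left(7 + 1\right),1 \right)} = -4 + 159 \frac{13 + 2 \cdot 1}{4 + 1} = -4 + 159 \frac{13 + 2}{5} = -4 + 159 \cdot \frac{1}{5} \cdot 15 = -4 + 159 \cdot 3 = -4 + 477 = 473$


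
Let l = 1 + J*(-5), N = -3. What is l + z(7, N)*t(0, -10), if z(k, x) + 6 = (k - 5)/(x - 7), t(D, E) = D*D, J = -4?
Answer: 21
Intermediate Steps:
t(D, E) = D**2
z(k, x) = -6 + (-5 + k)/(-7 + x) (z(k, x) = -6 + (k - 5)/(x - 7) = -6 + (-5 + k)/(-7 + x))
l = 21 (l = 1 - 4*(-5) = 1 + 20 = 21)
l + z(7, N)*t(0, -10) = 21 + ((37 + 7 - 6*(-3))/(-7 - 3))*0**2 = 21 + ((37 + 7 + 18)/(-10))*0 = 21 - 1/10*62*0 = 21 - 31/5*0 = 21 + 0 = 21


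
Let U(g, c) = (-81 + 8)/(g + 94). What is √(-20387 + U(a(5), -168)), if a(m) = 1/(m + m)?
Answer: I*√18052988077/941 ≈ 142.79*I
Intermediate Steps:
a(m) = 1/(2*m)
U(g, c) = -73/(94 + g)
√(-20387 + U(a(5), -168)) = √(-20387 - 73/(94 + (½)/5)) = √(-20387 - 73/(94 + (½)*(⅕))) = √(-20387 - 73/(94 + ⅒)) = √(-20387 - 73/941/10) = √(-20387 - 73*10/941) = √(-20387 - 730/941) = √(-19184897/941) = I*√18052988077/941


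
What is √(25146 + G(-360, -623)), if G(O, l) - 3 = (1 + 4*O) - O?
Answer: √24070 ≈ 155.15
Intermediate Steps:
G(O, l) = 4 + 3*O (G(O, l) = 3 + ((1 + 4*O) - O) = 3 + (1 + 3*O) = 4 + 3*O)
√(25146 + G(-360, -623)) = √(25146 + (4 + 3*(-360))) = √(25146 + (4 - 1080)) = √(25146 - 1076) = √24070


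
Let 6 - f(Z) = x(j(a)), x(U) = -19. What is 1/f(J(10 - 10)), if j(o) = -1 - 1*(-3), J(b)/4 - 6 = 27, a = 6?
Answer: 1/25 ≈ 0.040000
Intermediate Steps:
J(b) = 132 (J(b) = 24 + 4*27 = 24 + 108 = 132)
j(o) = 2 (j(o) = -1 + 3 = 2)
f(Z) = 25 (f(Z) = 6 - 1*(-19) = 6 + 19 = 25)
1/f(J(10 - 10)) = 1/25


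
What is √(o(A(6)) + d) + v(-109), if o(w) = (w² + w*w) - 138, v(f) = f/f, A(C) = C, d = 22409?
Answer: 1 + √22343 ≈ 150.48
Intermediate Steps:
v(f) = 1
o(w) = -138 + 2*w² (o(w) = (w² + w²) - 138 = 2*w² - 138 = -138 + 2*w²)
√(o(A(6)) + d) + v(-109) = √((-138 + 2*6²) + 22409) + 1 = √((-138 + 2*36) + 22409) + 1 = √((-138 + 72) + 22409) + 1 = √(-66 + 22409) + 1 = √22343 + 1 = 1 + √22343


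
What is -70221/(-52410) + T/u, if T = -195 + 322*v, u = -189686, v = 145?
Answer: 53348714/48732565 ≈ 1.0947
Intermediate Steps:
T = 46495 (T = -195 + 322*145 = -195 + 46690 = 46495)
-70221/(-52410) + T/u = -70221/(-52410) + 46495/(-189686) = -70221*(-1/52410) + 46495*(-1/189686) = 23407/17470 - 2735/11158 = 53348714/48732565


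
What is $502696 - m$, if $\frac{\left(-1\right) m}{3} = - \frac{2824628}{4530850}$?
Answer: $\frac{1138815848858}{2265425} \approx 5.0269 \cdot 10^{5}$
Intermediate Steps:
$m = \frac{4236942}{2265425}$ ($m = - 3 \left(- \frac{2824628}{4530850}\right) = - 3 \left(\left(-2824628\right) \frac{1}{4530850}\right) = \left(-3\right) \left(- \frac{1412314}{2265425}\right) = \frac{4236942}{2265425} \approx 1.8703$)
$502696 - m = 502696 - \frac{4236942}{2265425} = \frac{1138815848858}{2265425}$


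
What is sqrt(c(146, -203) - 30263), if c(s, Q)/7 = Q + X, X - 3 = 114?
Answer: I*sqrt(30865) ≈ 175.68*I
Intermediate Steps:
X = 117 (X = 3 + 114 = 117)
c(s, Q) = 819 + 7*Q (c(s, Q) = 7*(Q + 117) = 7*(117 + Q) = 819 + 7*Q)
sqrt(c(146, -203) - 30263) = sqrt((819 + 7*(-203)) - 30263) = sqrt((819 - 1421) - 30263) = sqrt(-602 - 30263) = sqrt(-30865) = I*sqrt(30865)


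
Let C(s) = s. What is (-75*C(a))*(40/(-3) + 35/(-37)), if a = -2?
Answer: -79250/37 ≈ -2141.9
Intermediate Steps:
(-75*C(a))*(40/(-3) + 35/(-37)) = (-75*(-2))*(40/(-3) + 35/(-37)) = 150*(40*(-1/3) + 35*(-1/37)) = 150*(-40/3 - 35/37) = 150*(-1585/111) = -79250/37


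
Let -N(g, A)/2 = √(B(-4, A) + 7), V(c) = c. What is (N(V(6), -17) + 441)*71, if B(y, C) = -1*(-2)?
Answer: 30885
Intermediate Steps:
B(y, C) = 2
N(g, A) = -6 (N(g, A) = -2*√(2 + 7) = -2*√9 = -2*3 = -6)
(N(V(6), -17) + 441)*71 = (-6 + 441)*71 = 435*71 = 30885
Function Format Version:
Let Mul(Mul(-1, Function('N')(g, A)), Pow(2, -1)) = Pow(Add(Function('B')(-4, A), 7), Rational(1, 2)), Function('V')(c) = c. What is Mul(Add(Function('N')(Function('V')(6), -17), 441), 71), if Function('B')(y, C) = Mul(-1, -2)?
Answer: 30885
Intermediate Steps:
Function('B')(y, C) = 2
Function('N')(g, A) = -6 (Function('N')(g, A) = Mul(-2, Pow(Add(2, 7), Rational(1, 2))) = Mul(-2, Pow(9, Rational(1, 2))) = Mul(-2, 3) = -6)
Mul(Add(Function('N')(Function('V')(6), -17), 441), 71) = Mul(Add(-6, 441), 71) = Mul(435, 71) = 30885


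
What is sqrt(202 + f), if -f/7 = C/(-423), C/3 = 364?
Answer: sqrt(4375230)/141 ≈ 14.835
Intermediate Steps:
C = 1092 (C = 3*364 = 1092)
f = 2548/141 (f = -7644/(-423) = -7644*(-1)/423 = -7*(-364/141) = 2548/141 ≈ 18.071)
sqrt(202 + f) = sqrt(202 + 2548/141) = sqrt(31030/141) = sqrt(4375230)/141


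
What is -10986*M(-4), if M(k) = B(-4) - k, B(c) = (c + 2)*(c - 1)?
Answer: -153804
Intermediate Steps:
B(c) = (-1 + c)*(2 + c) (B(c) = (2 + c)*(-1 + c) = (-1 + c)*(2 + c))
M(k) = 10 - k (M(k) = (-2 - 4 + (-4)²) - k = (-2 - 4 + 16) - k = 10 - k)
-10986*M(-4) = -10986*(10 - 1*(-4)) = -10986*(10 + 4) = -10986*14 = -153804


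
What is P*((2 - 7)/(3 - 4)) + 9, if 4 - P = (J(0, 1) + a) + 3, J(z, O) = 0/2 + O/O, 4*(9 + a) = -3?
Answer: 231/4 ≈ 57.750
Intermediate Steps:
a = -39/4 (a = -9 + (¼)*(-3) = -9 - ¾ = -39/4 ≈ -9.7500)
J(z, O) = 1 (J(z, O) = 0*(½) + 1 = 0 + 1 = 1)
P = 39/4 (P = 4 - ((1 - 39/4) + 3) = 4 - (-35/4 + 3) = 4 - 1*(-23/4) = 4 + 23/4 = 39/4 ≈ 9.7500)
P*((2 - 7)/(3 - 4)) + 9 = 39*((2 - 7)/(3 - 4))/4 + 9 = 39*(-5/(-1))/4 + 9 = 39*(-5*(-1))/4 + 9 = (39/4)*5 + 9 = 195/4 + 9 = 231/4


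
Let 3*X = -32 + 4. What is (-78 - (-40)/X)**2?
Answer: 331776/49 ≈ 6770.9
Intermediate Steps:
X = -28/3 (X = (-32 + 4)/3 = (1/3)*(-28) = -28/3 ≈ -9.3333)
(-78 - (-40)/X)**2 = (-78 - (-40)/(-28/3))**2 = (-78 - (-40)*(-3)/28)**2 = (-78 - 1*30/7)**2 = (-78 - 30/7)**2 = (-576/7)**2 = 331776/49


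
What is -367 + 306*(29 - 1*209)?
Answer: -55447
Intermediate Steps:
-367 + 306*(29 - 1*209) = -367 + 306*(29 - 209) = -367 + 306*(-180) = -367 - 55080 = -55447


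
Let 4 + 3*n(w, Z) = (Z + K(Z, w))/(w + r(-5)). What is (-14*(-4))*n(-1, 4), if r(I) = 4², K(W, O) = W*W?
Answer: -448/9 ≈ -49.778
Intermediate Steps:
K(W, O) = W²
r(I) = 16
n(w, Z) = -4/3 + (Z + Z²)/(3*(16 + w)) (n(w, Z) = -4/3 + ((Z + Z²)/(w + 16))/3 = -4/3 + ((Z + Z²)/(16 + w))/3 = -4/3 + (Z + Z²)/(3*(16 + w)))
(-14*(-4))*n(-1, 4) = (-14*(-4))*((-64 + 4 + 4² - 4*(-1))/(3*(16 - 1))) = 56*((⅓)*(-64 + 4 + 16 + 4)/15) = 56*((⅓)*(1/15)*(-40)) = 56*(-8/9) = -448/9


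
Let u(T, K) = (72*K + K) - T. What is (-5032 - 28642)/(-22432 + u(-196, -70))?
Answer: 149/121 ≈ 1.2314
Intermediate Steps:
u(T, K) = -T + 73*K (u(T, K) = 73*K - T = -T + 73*K)
(-5032 - 28642)/(-22432 + u(-196, -70)) = (-5032 - 28642)/(-22432 + (-1*(-196) + 73*(-70))) = -33674/(-22432 + (196 - 5110)) = -33674/(-22432 - 4914) = -33674/(-27346) = -33674*(-1/27346) = 149/121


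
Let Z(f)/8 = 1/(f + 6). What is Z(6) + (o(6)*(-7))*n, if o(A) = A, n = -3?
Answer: 380/3 ≈ 126.67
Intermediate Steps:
Z(f) = 8/(6 + f) (Z(f) = 8/(f + 6) = 8/(6 + f))
Z(6) + (o(6)*(-7))*n = 8/(6 + 6) + (6*(-7))*(-3) = 8/12 - 42*(-3) = 8*(1/12) + 126 = ⅔ + 126 = 380/3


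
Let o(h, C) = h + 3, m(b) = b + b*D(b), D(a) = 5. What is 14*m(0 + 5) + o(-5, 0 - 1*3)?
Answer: 418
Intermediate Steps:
m(b) = 6*b (m(b) = b + b*5 = b + 5*b = 6*b)
o(h, C) = 3 + h
14*m(0 + 5) + o(-5, 0 - 1*3) = 14*(6*(0 + 5)) + (3 - 5) = 14*(6*5) - 2 = 14*30 - 2 = 420 - 2 = 418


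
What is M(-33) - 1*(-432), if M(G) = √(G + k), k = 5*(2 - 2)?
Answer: 432 + I*√33 ≈ 432.0 + 5.7446*I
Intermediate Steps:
k = 0 (k = 5*0 = 0)
M(G) = √G (M(G) = √(G + 0) = √G)
M(-33) - 1*(-432) = √(-33) - 1*(-432) = I*√33 + 432 = 432 + I*√33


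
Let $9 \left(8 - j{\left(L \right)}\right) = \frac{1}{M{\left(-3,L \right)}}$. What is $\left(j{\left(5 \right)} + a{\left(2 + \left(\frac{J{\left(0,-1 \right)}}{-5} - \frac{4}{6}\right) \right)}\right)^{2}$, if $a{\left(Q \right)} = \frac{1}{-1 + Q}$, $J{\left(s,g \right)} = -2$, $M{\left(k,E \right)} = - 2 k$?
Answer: $\frac{30813601}{352836} \approx 87.331$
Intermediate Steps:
$j{\left(L \right)} = \frac{431}{54}$ ($j{\left(L \right)} = 8 - \frac{1}{9 \left(\left(-2\right) \left(-3\right)\right)} = 8 - \frac{1}{9 \cdot 6} = 8 - \frac{1}{54} = \frac{431}{54}$)
$\left(j{\left(5 \right)} + a{\left(2 + \left(\frac{J{\left(0,-1 \right)}}{-5} - \frac{4}{6}\right) \right)}\right)^{2} = \left(\frac{431}{54} + \frac{1}{-1 + \left(2 - \left(- \frac{2}{5} + \frac{2}{3}\right)\right)}\right)^{2} = \left(\frac{431}{54} + \frac{1}{-1 + \left(2 - \frac{4}{15}\right)}\right)^{2} = \left(\frac{431}{54} + \frac{1}{-1 + \frac{26}{15}}\right)^{2} = \left(\frac{431}{54} + \frac{1}{\frac{11}{15}}\right)^{2} = \left(\frac{431}{54} + \frac{15}{11}\right)^{2} = \left(\frac{5551}{594}\right)^{2} = \frac{30813601}{352836}$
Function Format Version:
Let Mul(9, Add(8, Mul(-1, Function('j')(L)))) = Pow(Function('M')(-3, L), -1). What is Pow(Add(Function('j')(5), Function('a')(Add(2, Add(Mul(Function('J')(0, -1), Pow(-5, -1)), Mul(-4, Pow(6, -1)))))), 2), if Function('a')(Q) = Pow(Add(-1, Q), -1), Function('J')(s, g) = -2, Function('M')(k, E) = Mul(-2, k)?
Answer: Rational(30813601, 352836) ≈ 87.331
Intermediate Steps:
Function('j')(L) = Rational(431, 54) (Function('j')(L) = Add(8, Mul(Rational(-1, 9), Pow(Mul(-2, -3), -1))) = Add(8, Mul(Rational(-1, 9), Pow(6, -1))) = Add(8, Mul(Rational(-1, 9), Rational(1, 6))) = Add(8, Rational(-1, 54)) = Rational(431, 54))
Pow(Add(Function('j')(5), Function('a')(Add(2, Add(Mul(Function('J')(0, -1), Pow(-5, -1)), Mul(-4, Pow(6, -1)))))), 2) = Pow(Add(Rational(431, 54), Pow(Add(-1, Add(2, Add(Mul(-2, Pow(-5, -1)), Mul(-4, Pow(6, -1))))), -1)), 2) = Pow(Add(Rational(431, 54), Pow(Add(-1, Add(2, Add(Mul(-2, Rational(-1, 5)), Mul(-4, Rational(1, 6))))), -1)), 2) = Pow(Add(Rational(431, 54), Pow(Add(-1, Add(2, Add(Rational(2, 5), Rational(-2, 3)))), -1)), 2) = Pow(Add(Rational(431, 54), Pow(Add(-1, Add(2, Rational(-4, 15))), -1)), 2) = Pow(Add(Rational(431, 54), Pow(Add(-1, Rational(26, 15)), -1)), 2) = Pow(Add(Rational(431, 54), Pow(Rational(11, 15), -1)), 2) = Pow(Add(Rational(431, 54), Rational(15, 11)), 2) = Pow(Rational(5551, 594), 2) = Rational(30813601, 352836)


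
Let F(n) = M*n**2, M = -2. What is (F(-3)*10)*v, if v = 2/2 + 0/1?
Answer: -180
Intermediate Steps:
F(n) = -2*n**2
v = 1 (v = 2*(1/2) + 0*1 = 1 + 0 = 1)
(F(-3)*10)*v = (-2*(-3)**2*10)*1 = (-2*9*10)*1 = -18*10*1 = -180*1 = -180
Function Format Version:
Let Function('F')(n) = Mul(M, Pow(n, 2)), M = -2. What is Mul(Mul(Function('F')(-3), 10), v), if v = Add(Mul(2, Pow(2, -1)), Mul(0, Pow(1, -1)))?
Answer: -180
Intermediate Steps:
Function('F')(n) = Mul(-2, Pow(n, 2))
v = 1 (v = Add(Mul(2, Rational(1, 2)), Mul(0, 1)) = Add(1, 0) = 1)
Mul(Mul(Function('F')(-3), 10), v) = Mul(Mul(Mul(-2, Pow(-3, 2)), 10), 1) = Mul(Mul(Mul(-2, 9), 10), 1) = Mul(Mul(-18, 10), 1) = Mul(-180, 1) = -180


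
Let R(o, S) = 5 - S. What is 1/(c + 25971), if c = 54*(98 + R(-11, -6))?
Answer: 1/31857 ≈ 3.1390e-5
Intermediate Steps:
c = 5886 (c = 54*(98 + (5 - 1*(-6))) = 54*(98 + (5 + 6)) = 54*(98 + 11) = 54*109 = 5886)
1/(c + 25971) = 1/(5886 + 25971) = 1/31857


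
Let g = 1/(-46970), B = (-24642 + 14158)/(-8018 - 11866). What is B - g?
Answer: 123113341/233487870 ≈ 0.52728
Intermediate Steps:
B = 2621/4971 (B = -10484/(-19884) = -10484*(-1/19884) = 2621/4971 ≈ 0.52726)
g = -1/46970 ≈ -2.1290e-5
B - g = 2621/4971 - 1*(-1/46970) = 2621/4971 + 1/46970 = 123113341/233487870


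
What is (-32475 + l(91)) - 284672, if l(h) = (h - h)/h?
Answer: -317147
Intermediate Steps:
l(h) = 0 (l(h) = 0/h = 0)
(-32475 + l(91)) - 284672 = (-32475 + 0) - 284672 = -32475 - 284672 = -317147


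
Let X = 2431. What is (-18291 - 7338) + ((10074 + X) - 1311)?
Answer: -14435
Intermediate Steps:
(-18291 - 7338) + ((10074 + X) - 1311) = (-18291 - 7338) + ((10074 + 2431) - 1311) = -25629 + (12505 - 1311) = -25629 + 11194 = -14435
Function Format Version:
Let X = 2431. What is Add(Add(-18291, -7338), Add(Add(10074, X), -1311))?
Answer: -14435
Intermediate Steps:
Add(Add(-18291, -7338), Add(Add(10074, X), -1311)) = Add(Add(-18291, -7338), Add(Add(10074, 2431), -1311)) = Add(-25629, Add(12505, -1311)) = Add(-25629, 11194) = -14435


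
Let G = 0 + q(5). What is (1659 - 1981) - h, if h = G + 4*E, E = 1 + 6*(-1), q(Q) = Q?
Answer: -307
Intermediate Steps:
E = -5 (E = 1 - 6 = -5)
G = 5 (G = 0 + 5 = 5)
h = -15 (h = 5 + 4*(-5) = 5 - 20 = -15)
(1659 - 1981) - h = (1659 - 1981) - 1*(-15) = -322 + 15 = -307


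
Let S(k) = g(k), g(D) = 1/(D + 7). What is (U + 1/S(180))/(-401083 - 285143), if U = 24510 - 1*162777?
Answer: 69040/343113 ≈ 0.20122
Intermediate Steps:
g(D) = 1/(7 + D)
S(k) = 1/(7 + k)
U = -138267 (U = 24510 - 162777 = -138267)
(U + 1/S(180))/(-401083 - 285143) = (-138267 + 1/(1/(7 + 180)))/(-401083 - 285143) = (-138267 + 1/(1/187))/(-686226) = (-138267 + 1/(1/187))*(-1/686226) = (-138267 + 187)*(-1/686226) = -138080*(-1/686226) = 69040/343113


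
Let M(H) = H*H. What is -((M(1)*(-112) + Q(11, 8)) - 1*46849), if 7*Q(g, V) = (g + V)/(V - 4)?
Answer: 1314889/28 ≈ 46960.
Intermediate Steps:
M(H) = H**2
Q(g, V) = (V + g)/(7*(-4 + V)) (Q(g, V) = ((g + V)/(V - 4))/7 = ((V + g)/(-4 + V))/7 = (V + g)/(7*(-4 + V)))
-((M(1)*(-112) + Q(11, 8)) - 1*46849) = -((1**2*(-112) + (8 + 11)/(7*(-4 + 8))) - 1*46849) = -((1*(-112) + (1/7)*19/4) - 46849) = -((-112 + (1/7)*(1/4)*19) - 46849) = -((-112 + 19/28) - 46849) = -(-3117/28 - 46849) = -1*(-1314889/28) = 1314889/28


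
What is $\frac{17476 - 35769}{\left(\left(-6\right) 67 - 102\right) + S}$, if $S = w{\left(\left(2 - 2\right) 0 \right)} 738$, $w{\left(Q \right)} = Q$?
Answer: $\frac{18293}{504} \approx 36.296$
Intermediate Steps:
$S = 0$ ($S = \left(2 - 2\right) 0 \cdot 738 = 0 \cdot 0 \cdot 738 = 0 \cdot 738 = 0$)
$\frac{17476 - 35769}{\left(\left(-6\right) 67 - 102\right) + S} = \frac{17476 - 35769}{\left(\left(-6\right) 67 - 102\right) + 0} = - \frac{18293}{\left(-402 - 102\right) + 0} = - \frac{18293}{-504 + 0} = - \frac{18293}{-504} = \left(-18293\right) \left(- \frac{1}{504}\right) = \frac{18293}{504}$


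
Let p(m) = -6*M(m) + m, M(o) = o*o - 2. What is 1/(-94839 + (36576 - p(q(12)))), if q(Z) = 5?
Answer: -1/58130 ≈ -1.7203e-5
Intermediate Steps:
M(o) = -2 + o² (M(o) = o² - 2 = -2 + o²)
p(m) = 12 + m - 6*m² (p(m) = -6*(-2 + m²) + m = (12 - 6*m²) + m = 12 + m - 6*m²)
1/(-94839 + (36576 - p(q(12)))) = 1/(-94839 + (36576 - (12 + 5 - 6*5²))) = 1/(-94839 + (36576 - (12 + 5 - 6*25))) = 1/(-94839 + (36576 - (12 + 5 - 150))) = 1/(-94839 + (36576 - 1*(-133))) = 1/(-94839 + (36576 + 133)) = 1/(-94839 + 36709) = 1/(-58130) = -1/58130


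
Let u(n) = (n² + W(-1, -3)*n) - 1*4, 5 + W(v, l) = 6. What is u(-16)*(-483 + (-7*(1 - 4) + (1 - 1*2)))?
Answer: -109268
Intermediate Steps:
W(v, l) = 1 (W(v, l) = -5 + 6 = 1)
u(n) = -4 + n + n² (u(n) = (n² + 1*n) - 1*4 = (n² + n) - 4 = (n + n²) - 4 = -4 + n + n²)
u(-16)*(-483 + (-7*(1 - 4) + (1 - 1*2))) = (-4 - 16 + (-16)²)*(-483 + (-7*(1 - 4) + (1 - 1*2))) = (-4 - 16 + 256)*(-483 + (-7*(-3) + (1 - 2))) = 236*(-483 + (21 - 1)) = 236*(-483 + 20) = 236*(-463) = -109268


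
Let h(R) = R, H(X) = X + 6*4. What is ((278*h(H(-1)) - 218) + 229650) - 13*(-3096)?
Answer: 276074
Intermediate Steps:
H(X) = 24 + X (H(X) = X + 24 = 24 + X)
((278*h(H(-1)) - 218) + 229650) - 13*(-3096) = ((278*(24 - 1) - 218) + 229650) - 13*(-3096) = ((278*23 - 218) + 229650) + 40248 = ((6394 - 218) + 229650) + 40248 = (6176 + 229650) + 40248 = 235826 + 40248 = 276074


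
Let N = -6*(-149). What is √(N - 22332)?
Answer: 3*I*√2382 ≈ 146.42*I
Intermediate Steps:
N = 894
√(N - 22332) = √(894 - 22332) = √(-21438) = 3*I*√2382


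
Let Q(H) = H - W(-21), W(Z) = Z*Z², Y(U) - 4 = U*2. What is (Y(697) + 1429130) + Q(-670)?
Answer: 1439119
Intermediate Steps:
Y(U) = 4 + 2*U (Y(U) = 4 + U*2 = 4 + 2*U)
W(Z) = Z³
Q(H) = 9261 + H (Q(H) = H - 1*(-21)³ = H - 1*(-9261) = H + 9261 = 9261 + H)
(Y(697) + 1429130) + Q(-670) = ((4 + 2*697) + 1429130) + (9261 - 670) = ((4 + 1394) + 1429130) + 8591 = (1398 + 1429130) + 8591 = 1430528 + 8591 = 1439119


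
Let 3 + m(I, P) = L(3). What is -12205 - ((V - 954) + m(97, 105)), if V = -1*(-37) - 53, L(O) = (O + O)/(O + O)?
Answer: -11233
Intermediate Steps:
L(O) = 1 (L(O) = (2*O)/((2*O)) = (2*O)*(1/(2*O)) = 1)
m(I, P) = -2 (m(I, P) = -3 + 1 = -2)
V = -16 (V = 37 - 53 = -16)
-12205 - ((V - 954) + m(97, 105)) = -12205 - ((-16 - 954) - 2) = -12205 - (-970 - 2) = -12205 - 1*(-972) = -12205 + 972 = -11233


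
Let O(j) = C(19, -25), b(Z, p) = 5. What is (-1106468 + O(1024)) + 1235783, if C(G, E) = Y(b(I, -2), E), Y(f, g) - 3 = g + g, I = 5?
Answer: 129268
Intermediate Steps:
Y(f, g) = 3 + 2*g (Y(f, g) = 3 + (g + g) = 3 + 2*g)
C(G, E) = 3 + 2*E
O(j) = -47 (O(j) = 3 + 2*(-25) = 3 - 50 = -47)
(-1106468 + O(1024)) + 1235783 = (-1106468 - 47) + 1235783 = -1106515 + 1235783 = 129268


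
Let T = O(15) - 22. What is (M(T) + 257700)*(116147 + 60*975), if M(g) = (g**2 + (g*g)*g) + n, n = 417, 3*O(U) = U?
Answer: 44271791971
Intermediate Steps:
O(U) = U/3
T = -17 (T = (1/3)*15 - 22 = 5 - 22 = -17)
M(g) = 417 + g**2 + g**3 (M(g) = (g**2 + (g*g)*g) + 417 = (g**2 + g**2*g) + 417 = (g**2 + g**3) + 417 = 417 + g**2 + g**3)
(M(T) + 257700)*(116147 + 60*975) = ((417 + (-17)**2 + (-17)**3) + 257700)*(116147 + 60*975) = ((417 + 289 - 4913) + 257700)*(116147 + 58500) = (-4207 + 257700)*174647 = 253493*174647 = 44271791971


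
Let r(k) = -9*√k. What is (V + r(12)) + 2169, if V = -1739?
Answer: 430 - 18*√3 ≈ 398.82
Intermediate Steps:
(V + r(12)) + 2169 = (-1739 - 18*√3) + 2169 = 430 - 18*√3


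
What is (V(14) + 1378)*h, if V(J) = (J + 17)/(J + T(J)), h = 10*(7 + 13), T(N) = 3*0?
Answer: 1932300/7 ≈ 2.7604e+5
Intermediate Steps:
T(N) = 0
h = 200 (h = 10*20 = 200)
V(J) = (17 + J)/J (V(J) = (J + 17)/(J + 0) = (17 + J)/J)
(V(14) + 1378)*h = ((17 + 14)/14 + 1378)*200 = ((1/14)*31 + 1378)*200 = (31/14 + 1378)*200 = (19323/14)*200 = 1932300/7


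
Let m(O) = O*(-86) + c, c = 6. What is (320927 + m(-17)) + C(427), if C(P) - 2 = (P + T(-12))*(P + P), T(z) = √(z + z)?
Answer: 687055 + 1708*I*√6 ≈ 6.8706e+5 + 4183.7*I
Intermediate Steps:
T(z) = √2*√z (T(z) = √(2*z) = √2*√z)
C(P) = 2 + 2*P*(P + 2*I*√6) (C(P) = 2 + (P + √2*√(-12))*(P + P) = 2 + (P + √2*(2*I*√3))*(2*P) = 2 + (P + 2*I*√6)*(2*P) = 2 + 2*P*(P + 2*I*√6))
m(O) = 6 - 86*O (m(O) = O*(-86) + 6 = -86*O + 6 = 6 - 86*O)
(320927 + m(-17)) + C(427) = (320927 + (6 - 86*(-17))) + (2 + 2*427² + 4*I*427*√6) = (320927 + (6 + 1462)) + (2 + 2*182329 + 1708*I*√6) = (320927 + 1468) + (2 + 364658 + 1708*I*√6) = 322395 + (364660 + 1708*I*√6) = 687055 + 1708*I*√6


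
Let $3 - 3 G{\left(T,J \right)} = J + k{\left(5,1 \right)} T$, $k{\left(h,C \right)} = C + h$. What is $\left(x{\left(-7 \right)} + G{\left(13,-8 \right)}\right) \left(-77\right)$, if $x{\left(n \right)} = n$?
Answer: $\frac{6776}{3} \approx 2258.7$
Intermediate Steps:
$G{\left(T,J \right)} = 1 - 2 T - \frac{J}{3}$ ($G{\left(T,J \right)} = 1 - \frac{J + \left(1 + 5\right) T}{3} = 1 - \frac{J + 6 T}{3} = 1 - \left(2 T + \frac{J}{3}\right) = 1 - 2 T - \frac{J}{3}$)
$\left(x{\left(-7 \right)} + G{\left(13,-8 \right)}\right) \left(-77\right) = \left(-7 - \frac{67}{3}\right) \left(-77\right) = \left(- \frac{88}{3}\right) \left(-77\right) = \frac{6776}{3}$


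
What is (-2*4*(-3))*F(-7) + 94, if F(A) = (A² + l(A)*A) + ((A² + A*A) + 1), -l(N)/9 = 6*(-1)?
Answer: -5426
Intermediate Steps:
l(N) = 54 (l(N) = -54*(-1) = -9*(-6) = 54)
F(A) = 1 + 3*A² + 54*A (F(A) = (A² + 54*A) + ((A² + A*A) + 1) = (A² + 54*A) + ((A² + A²) + 1) = (A² + 54*A) + (2*A² + 1) = (A² + 54*A) + (1 + 2*A²) = 1 + 3*A² + 54*A)
(-2*4*(-3))*F(-7) + 94 = (-2*4*(-3))*(1 + 3*(-7)² + 54*(-7)) + 94 = (-8*(-3))*(1 + 3*49 - 378) + 94 = 24*(1 + 147 - 378) + 94 = 24*(-230) + 94 = -5520 + 94 = -5426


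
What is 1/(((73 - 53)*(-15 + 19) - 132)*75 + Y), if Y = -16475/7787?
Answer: -7787/30385775 ≈ -0.00025627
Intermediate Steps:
Y = -16475/7787 (Y = -16475*1/7787 = -16475/7787 ≈ -2.1157)
1/(((73 - 53)*(-15 + 19) - 132)*75 + Y) = 1/(((73 - 53)*(-15 + 19) - 132)*75 - 16475/7787) = 1/((20*4 - 132)*75 - 16475/7787) = 1/((80 - 132)*75 - 16475/7787) = 1/(-52*75 - 16475/7787) = 1/(-3900 - 16475/7787) = 1/(-30385775/7787) = -7787/30385775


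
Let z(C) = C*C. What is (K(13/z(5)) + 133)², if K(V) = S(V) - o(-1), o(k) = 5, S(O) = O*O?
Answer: 6427068561/390625 ≈ 16453.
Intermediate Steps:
S(O) = O²
z(C) = C²
K(V) = -5 + V² (K(V) = V² - 1*5 = V² - 5 = -5 + V²)
(K(13/z(5)) + 133)² = ((-5 + (13/(5²))²) + 133)² = ((-5 + (13/25)²) + 133)² = ((-5 + 169/625) + 133)² = (-2956/625 + 133)² = (80169/625)² = 6427068561/390625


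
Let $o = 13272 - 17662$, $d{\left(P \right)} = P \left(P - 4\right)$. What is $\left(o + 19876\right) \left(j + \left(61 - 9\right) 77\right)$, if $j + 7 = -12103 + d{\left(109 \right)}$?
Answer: $51707754$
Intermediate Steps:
$d{\left(P \right)} = P \left(-4 + P\right)$
$o = -4390$
$j = -665$ ($j = -7 - \left(12103 - 109 \left(-4 + 109\right)\right) = -7 + \left(-12103 + 109 \cdot 105\right) = -7 + \left(-12103 + 11445\right) = -7 - 658 = -665$)
$\left(o + 19876\right) \left(j + \left(61 - 9\right) 77\right) = \left(-4390 + 19876\right) \left(-665 + \left(61 - 9\right) 77\right) = 15486 \left(-665 + 52 \cdot 77\right) = 15486 \left(-665 + 4004\right) = 15486 \cdot 3339 = 51707754$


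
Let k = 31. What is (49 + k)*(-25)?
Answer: -2000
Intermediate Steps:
(49 + k)*(-25) = (49 + 31)*(-25) = 80*(-25) = -2000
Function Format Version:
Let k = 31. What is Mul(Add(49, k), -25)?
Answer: -2000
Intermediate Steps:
Mul(Add(49, k), -25) = Mul(Add(49, 31), -25) = Mul(80, -25) = -2000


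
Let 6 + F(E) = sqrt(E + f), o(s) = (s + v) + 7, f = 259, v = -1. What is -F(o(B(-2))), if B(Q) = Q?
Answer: 6 - sqrt(263) ≈ -10.217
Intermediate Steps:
o(s) = 6 + s (o(s) = (s - 1) + 7 = (-1 + s) + 7 = 6 + s)
F(E) = -6 + sqrt(259 + E) (F(E) = -6 + sqrt(E + 259) = -6 + sqrt(259 + E))
-F(o(B(-2))) = -(-6 + sqrt(259 + (6 - 2))) = -(-6 + sqrt(259 + 4)) = -(-6 + sqrt(263)) = 6 - sqrt(263)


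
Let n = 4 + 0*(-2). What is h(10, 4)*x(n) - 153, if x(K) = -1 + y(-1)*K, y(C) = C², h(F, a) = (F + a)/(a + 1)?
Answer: -723/5 ≈ -144.60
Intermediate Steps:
h(F, a) = (F + a)/(1 + a)
n = 4 (n = 4 + 0 = 4)
x(K) = -1 + K (x(K) = -1 + (-1)²*K = -1 + 1*K = -1 + K)
h(10, 4)*x(n) - 153 = ((10 + 4)/(1 + 4))*(-1 + 4) - 153 = (14/5)*3 - 153 = 42/5 - 153 = -723/5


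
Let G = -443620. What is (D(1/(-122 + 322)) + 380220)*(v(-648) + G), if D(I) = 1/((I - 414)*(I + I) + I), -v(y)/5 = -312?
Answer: -13900043478386800/82699 ≈ -1.6808e+11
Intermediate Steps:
v(y) = 1560 (v(y) = -5*(-312) = 1560)
D(I) = 1/(I + 2*I*(-414 + I)) (D(I) = 1/((-414 + I)*(2*I) + I) = 1/(2*I*(-414 + I) + I) = 1/(I + 2*I*(-414 + I)))
(D(1/(-122 + 322)) + 380220)*(v(-648) + G) = (1/((1/(-122 + 322))*(-827 + 2/(-122 + 322))) + 380220)*(1560 - 443620) = (1/((1/200)*(-827 + 2/200)) + 380220)*(-442060) = (1/((1/200)*(-827 + 2*(1/200))) + 380220)*(-442060) = (200/(-827 + 1/100) + 380220)*(-442060) = (200/(-82699/100) + 380220)*(-442060) = (200*(-100/82699) + 380220)*(-442060) = (-20000/82699 + 380220)*(-442060) = (31443793780/82699)*(-442060) = -13900043478386800/82699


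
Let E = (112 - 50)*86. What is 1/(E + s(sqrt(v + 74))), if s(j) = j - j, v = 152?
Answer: 1/5332 ≈ 0.00018755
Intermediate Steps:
E = 5332 (E = 62*86 = 5332)
s(j) = 0
1/(E + s(sqrt(v + 74))) = 1/(5332 + 0) = 1/5332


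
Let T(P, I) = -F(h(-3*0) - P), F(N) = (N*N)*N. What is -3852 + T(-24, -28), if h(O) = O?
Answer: -17676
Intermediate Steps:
F(N) = N**3 (F(N) = N**2*N = N**3)
T(P, I) = P**3 (T(P, I) = -(-3*0 - P)**3 = -(0 - P)**3 = -(-P)**3 = -(-1)*P**3 = P**3)
-3852 + T(-24, -28) = -3852 + (-24)**3 = -3852 - 13824 = -17676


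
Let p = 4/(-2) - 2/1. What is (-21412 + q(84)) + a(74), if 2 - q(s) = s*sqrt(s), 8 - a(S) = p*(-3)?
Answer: -21414 - 168*sqrt(21) ≈ -22184.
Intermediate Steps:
p = -4 (p = 4*(-1/2) - 2*1 = -2 - 2 = -4)
a(S) = -4 (a(S) = 8 - (-4)*(-3) = 8 - 1*12 = 8 - 12 = -4)
q(s) = 2 - s**(3/2) (q(s) = 2 - s*sqrt(s) = 2 - s**(3/2))
(-21412 + q(84)) + a(74) = (-21412 + (2 - 84**(3/2))) - 4 = (-21412 + (2 - 168*sqrt(21))) - 4 = (-21410 - 168*sqrt(21)) - 4 = -21414 - 168*sqrt(21)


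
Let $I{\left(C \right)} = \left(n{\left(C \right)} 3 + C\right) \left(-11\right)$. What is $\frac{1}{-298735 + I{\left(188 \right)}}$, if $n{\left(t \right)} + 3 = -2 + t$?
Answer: $- \frac{1}{306842} \approx -3.259 \cdot 10^{-6}$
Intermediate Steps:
$n{\left(t \right)} = -5 + t$ ($n{\left(t \right)} = -3 + \left(-2 + t\right) = -5 + t$)
$I{\left(C \right)} = 165 - 44 C$ ($I{\left(C \right)} = \left(\left(-5 + C\right) 3 + C\right) \left(-11\right) = \left(\left(-15 + 3 C\right) + C\right) \left(-11\right) = \left(-15 + 4 C\right) \left(-11\right) = 165 - 44 C$)
$\frac{1}{-298735 + I{\left(188 \right)}} = \frac{1}{-298735 + \left(165 - 8272\right)} = \frac{1}{-298735 - 8107} = \frac{1}{-306842} = - \frac{1}{306842}$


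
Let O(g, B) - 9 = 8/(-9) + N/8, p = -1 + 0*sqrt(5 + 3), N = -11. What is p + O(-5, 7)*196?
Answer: 23747/18 ≈ 1319.3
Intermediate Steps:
p = -1 (p = -1 + 0*sqrt(8) = -1 + 0*(2*sqrt(2)) = -1 + 0 = -1)
O(g, B) = 485/72 (O(g, B) = 9 + (8/(-9) - 11/8) = 9 + (8*(-1/9) - 11*1/8) = 9 + (-8/9 - 11/8) = 9 - 163/72 = 485/72)
p + O(-5, 7)*196 = -1 + (485/72)*196 = -1 + 23765/18 = 23747/18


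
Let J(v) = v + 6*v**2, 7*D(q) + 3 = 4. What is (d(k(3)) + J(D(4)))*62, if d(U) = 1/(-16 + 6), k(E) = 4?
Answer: 2511/245 ≈ 10.249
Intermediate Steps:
D(q) = 1/7 (D(q) = -3/7 + (1/7)*4 = -3/7 + 4/7 = 1/7)
d(U) = -1/10 (d(U) = 1/(-10) = -1/10)
(d(k(3)) + J(D(4)))*62 = (-1/10 + (1 + 6*(1/7))/7)*62 = (-1/10 + (1 + 6/7)/7)*62 = (-1/10 + (1/7)*(13/7))*62 = (-1/10 + 13/49)*62 = (81/490)*62 = 2511/245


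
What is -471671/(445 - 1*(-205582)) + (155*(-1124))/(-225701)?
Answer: -70562592431/46500499927 ≈ -1.5175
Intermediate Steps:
-471671/(445 - 1*(-205582)) + (155*(-1124))/(-225701) = -471671/(445 + 205582) - 174220*(-1/225701) = -471671/206027 + 174220/225701 = -70562592431/46500499927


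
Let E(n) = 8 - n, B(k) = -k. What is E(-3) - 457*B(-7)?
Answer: -3188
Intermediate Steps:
E(-3) - 457*B(-7) = (8 - 1*(-3)) - (-457)*(-7) = (8 + 3) - 457*7 = 11 - 3199 = -3188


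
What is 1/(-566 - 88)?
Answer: -1/654 ≈ -0.0015291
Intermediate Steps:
1/(-566 - 88) = 1/(-654) = -1/654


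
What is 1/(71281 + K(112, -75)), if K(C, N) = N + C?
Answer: 1/71318 ≈ 1.4022e-5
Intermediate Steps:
K(C, N) = C + N
1/(71281 + K(112, -75)) = 1/(71281 + (112 - 75)) = 1/(71281 + 37) = 1/71318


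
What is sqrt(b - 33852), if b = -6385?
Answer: I*sqrt(40237) ≈ 200.59*I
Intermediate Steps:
sqrt(b - 33852) = sqrt(-6385 - 33852) = sqrt(-40237) = I*sqrt(40237)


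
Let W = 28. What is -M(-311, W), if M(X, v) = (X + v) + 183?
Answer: 100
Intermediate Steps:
M(X, v) = 183 + X + v
-M(-311, W) = -(183 - 311 + 28) = -1*(-100) = 100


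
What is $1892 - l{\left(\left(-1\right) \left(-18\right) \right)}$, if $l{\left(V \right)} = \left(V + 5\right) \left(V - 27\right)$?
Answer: $2099$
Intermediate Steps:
$l{\left(V \right)} = \left(-27 + V\right) \left(5 + V\right)$ ($l{\left(V \right)} = \left(5 + V\right) \left(-27 + V\right) = \left(-27 + V\right) \left(5 + V\right)$)
$1892 - l{\left(\left(-1\right) \left(-18\right) \right)} = 1892 - \left(-135 + \left(\left(-1\right) \left(-18\right)\right)^{2} - 22 \left(\left(-1\right) \left(-18\right)\right)\right) = 1892 - \left(-135 + 18^{2} - 396\right) = 1892 - \left(-135 + 324 - 396\right) = 1892 - -207 = 1892 + 207 = 2099$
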